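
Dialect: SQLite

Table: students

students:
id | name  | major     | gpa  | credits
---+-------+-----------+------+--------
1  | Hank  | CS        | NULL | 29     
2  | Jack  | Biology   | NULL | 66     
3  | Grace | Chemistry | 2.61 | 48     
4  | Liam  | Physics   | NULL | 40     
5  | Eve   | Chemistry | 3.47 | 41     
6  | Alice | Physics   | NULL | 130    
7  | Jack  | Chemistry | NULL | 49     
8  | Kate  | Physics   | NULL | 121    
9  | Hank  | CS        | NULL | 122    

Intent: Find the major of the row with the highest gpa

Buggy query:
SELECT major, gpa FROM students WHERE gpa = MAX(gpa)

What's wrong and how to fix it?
Bug: WHERE is evaluated per row; an aggregate over the whole table isn't defined there

Fix: Wrap MAX in a scalar subquery so WHERE compares against a single value

Corrected query:
SELECT major, gpa FROM students WHERE gpa = (SELECT MAX(gpa) FROM students)

Result:
major     | gpa 
----------+-----
Chemistry | 3.47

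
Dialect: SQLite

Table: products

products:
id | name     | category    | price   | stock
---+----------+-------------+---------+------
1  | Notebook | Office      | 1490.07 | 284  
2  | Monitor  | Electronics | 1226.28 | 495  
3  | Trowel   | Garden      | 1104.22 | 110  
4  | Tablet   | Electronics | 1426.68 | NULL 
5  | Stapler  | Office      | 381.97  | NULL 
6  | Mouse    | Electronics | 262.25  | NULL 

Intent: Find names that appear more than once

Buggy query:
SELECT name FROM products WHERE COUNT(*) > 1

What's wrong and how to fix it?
Bug: WHERE can't reference COUNT(*); aggregates are computed after WHERE

Fix: GROUP BY name, then filter groups with HAVING COUNT(*) > 1

Corrected query:
SELECT name FROM products GROUP BY name HAVING COUNT(*) > 1

Result:
(no rows)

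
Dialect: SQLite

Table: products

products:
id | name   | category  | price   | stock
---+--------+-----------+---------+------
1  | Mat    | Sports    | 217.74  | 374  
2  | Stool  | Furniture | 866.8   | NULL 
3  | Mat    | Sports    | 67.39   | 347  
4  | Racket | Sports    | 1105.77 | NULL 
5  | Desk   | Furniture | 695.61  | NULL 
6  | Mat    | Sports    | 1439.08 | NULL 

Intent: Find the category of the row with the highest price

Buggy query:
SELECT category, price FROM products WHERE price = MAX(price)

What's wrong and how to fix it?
Bug: MAX(price) is an aggregate and cannot be used directly in WHERE

Fix: Use a subquery: WHERE price = (SELECT MAX(price) FROM products)

Corrected query:
SELECT category, price FROM products WHERE price = (SELECT MAX(price) FROM products)

Result:
category | price  
---------+--------
Sports   | 1439.08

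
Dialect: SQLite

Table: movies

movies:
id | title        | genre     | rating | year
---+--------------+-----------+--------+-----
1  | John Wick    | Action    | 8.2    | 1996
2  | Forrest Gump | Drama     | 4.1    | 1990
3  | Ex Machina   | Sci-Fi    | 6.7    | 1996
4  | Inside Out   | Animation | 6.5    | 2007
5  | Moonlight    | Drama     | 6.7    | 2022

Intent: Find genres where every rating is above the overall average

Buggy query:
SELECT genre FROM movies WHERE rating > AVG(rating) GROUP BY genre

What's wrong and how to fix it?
Bug: WHERE evaluates per row before aggregation, so AVG() is unavailable

Fix: Use a subquery for AVG and a HAVING MIN(...) filter so the condition holds for every row in the group

Corrected query:
SELECT genre FROM movies GROUP BY genre HAVING MIN(rating) > (SELECT AVG(rating) FROM movies)

Result:
genre    
---------
Action   
Animation
Sci-Fi   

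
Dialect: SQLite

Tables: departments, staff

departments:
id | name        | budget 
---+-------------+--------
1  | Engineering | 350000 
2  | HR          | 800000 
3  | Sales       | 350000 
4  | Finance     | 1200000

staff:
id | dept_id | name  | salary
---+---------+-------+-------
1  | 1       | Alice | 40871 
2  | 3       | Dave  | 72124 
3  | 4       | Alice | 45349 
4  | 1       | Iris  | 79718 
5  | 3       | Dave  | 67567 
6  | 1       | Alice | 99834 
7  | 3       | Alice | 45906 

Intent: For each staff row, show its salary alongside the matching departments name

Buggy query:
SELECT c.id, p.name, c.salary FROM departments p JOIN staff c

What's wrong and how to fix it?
Bug: JOIN with no ON clause produces a cartesian product; every staff row pairs with every departments row

Fix: Specify the join condition linking the foreign key to the parent id

Corrected query:
SELECT c.id, p.name, c.salary FROM departments p JOIN staff c ON c.dept_id = p.id

Result:
id | name        | salary
---+-------------+-------
1  | Engineering | 40871 
2  | Sales       | 72124 
3  | Finance     | 45349 
4  | Engineering | 79718 
5  | Sales       | 67567 
6  | Engineering | 99834 
7  | Sales       | 45906 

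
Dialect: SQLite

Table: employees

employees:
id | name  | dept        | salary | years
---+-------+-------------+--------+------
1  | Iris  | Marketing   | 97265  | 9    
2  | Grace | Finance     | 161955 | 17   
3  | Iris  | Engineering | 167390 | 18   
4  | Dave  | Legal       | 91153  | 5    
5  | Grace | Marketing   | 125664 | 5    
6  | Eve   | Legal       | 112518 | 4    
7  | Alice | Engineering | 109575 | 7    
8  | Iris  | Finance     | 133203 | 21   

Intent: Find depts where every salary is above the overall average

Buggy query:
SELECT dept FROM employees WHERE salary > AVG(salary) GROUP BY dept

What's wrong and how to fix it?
Bug: WHERE evaluates per row before aggregation, so AVG() is unavailable

Fix: Use a subquery for AVG and a HAVING MIN(...) filter so the condition holds for every row in the group

Corrected query:
SELECT dept FROM employees GROUP BY dept HAVING MIN(salary) > (SELECT AVG(salary) FROM employees)

Result:
dept   
-------
Finance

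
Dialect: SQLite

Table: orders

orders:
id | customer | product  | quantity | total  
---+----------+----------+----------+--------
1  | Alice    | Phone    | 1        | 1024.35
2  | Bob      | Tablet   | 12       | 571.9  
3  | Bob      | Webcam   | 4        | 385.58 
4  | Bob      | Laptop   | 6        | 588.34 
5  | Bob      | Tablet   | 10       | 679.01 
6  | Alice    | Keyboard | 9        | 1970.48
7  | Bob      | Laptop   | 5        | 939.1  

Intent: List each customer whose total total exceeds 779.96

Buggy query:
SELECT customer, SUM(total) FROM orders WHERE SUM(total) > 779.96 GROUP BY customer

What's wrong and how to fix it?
Bug: Aggregate functions cannot appear in a WHERE clause

Fix: Use HAVING (which filters groups after aggregation) instead of WHERE

Corrected query:
SELECT customer, SUM(total) FROM orders GROUP BY customer HAVING SUM(total) > 779.96

Result:
customer | SUM(total)
---------+-----------
Alice    | 2994.83   
Bob      | 3163.93   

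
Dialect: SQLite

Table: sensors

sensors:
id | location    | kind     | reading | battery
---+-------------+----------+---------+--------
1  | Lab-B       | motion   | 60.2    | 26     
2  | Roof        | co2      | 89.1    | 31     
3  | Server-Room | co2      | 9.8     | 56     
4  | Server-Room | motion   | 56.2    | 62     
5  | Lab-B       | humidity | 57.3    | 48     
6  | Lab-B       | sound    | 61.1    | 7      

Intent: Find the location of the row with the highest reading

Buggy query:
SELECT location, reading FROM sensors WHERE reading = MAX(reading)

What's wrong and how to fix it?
Bug: WHERE is evaluated per row; an aggregate over the whole table isn't defined there

Fix: Use a subquery: WHERE reading = (SELECT MAX(reading) FROM sensors)

Corrected query:
SELECT location, reading FROM sensors WHERE reading = (SELECT MAX(reading) FROM sensors)

Result:
location | reading
---------+--------
Roof     | 89.1   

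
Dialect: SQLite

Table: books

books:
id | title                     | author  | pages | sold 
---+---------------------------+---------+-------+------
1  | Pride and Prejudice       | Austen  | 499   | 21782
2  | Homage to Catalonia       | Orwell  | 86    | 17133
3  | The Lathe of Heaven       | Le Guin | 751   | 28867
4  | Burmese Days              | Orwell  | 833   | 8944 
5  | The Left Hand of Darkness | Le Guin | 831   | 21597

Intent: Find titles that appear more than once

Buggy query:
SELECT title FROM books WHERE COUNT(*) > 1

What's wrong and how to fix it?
Bug: COUNT(*) is an aggregate and cannot be used in WHERE

Fix: Group first, then use HAVING for the count condition

Corrected query:
SELECT title FROM books GROUP BY title HAVING COUNT(*) > 1

Result:
(no rows)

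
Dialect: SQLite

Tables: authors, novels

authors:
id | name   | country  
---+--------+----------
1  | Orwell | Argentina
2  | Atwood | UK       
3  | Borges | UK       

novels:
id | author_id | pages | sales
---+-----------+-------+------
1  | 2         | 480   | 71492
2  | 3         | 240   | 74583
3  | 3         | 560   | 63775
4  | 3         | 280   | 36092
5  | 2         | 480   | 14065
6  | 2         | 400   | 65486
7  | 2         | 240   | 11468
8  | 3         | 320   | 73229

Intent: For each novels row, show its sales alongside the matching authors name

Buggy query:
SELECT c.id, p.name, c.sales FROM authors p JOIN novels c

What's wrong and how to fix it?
Bug: JOIN with no ON clause produces a cartesian product; every novels row pairs with every authors row

Fix: Specify the join condition linking the foreign key to the parent id

Corrected query:
SELECT c.id, p.name, c.sales FROM authors p JOIN novels c ON c.author_id = p.id

Result:
id | name   | sales
---+--------+------
1  | Atwood | 71492
2  | Borges | 74583
3  | Borges | 63775
4  | Borges | 36092
5  | Atwood | 14065
6  | Atwood | 65486
7  | Atwood | 11468
8  | Borges | 73229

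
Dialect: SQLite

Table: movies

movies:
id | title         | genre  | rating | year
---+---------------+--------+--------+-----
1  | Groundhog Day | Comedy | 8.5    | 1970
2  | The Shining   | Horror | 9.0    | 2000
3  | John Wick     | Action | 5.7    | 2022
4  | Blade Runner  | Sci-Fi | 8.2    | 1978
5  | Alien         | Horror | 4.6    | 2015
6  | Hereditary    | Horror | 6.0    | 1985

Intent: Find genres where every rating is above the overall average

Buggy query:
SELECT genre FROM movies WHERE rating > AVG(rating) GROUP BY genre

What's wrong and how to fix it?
Bug: AVG() is an aggregate; it can't sit directly in WHERE

Fix: Compute the overall average in a scalar subquery and compare each group's MIN against it in HAVING

Corrected query:
SELECT genre FROM movies GROUP BY genre HAVING MIN(rating) > (SELECT AVG(rating) FROM movies)

Result:
genre 
------
Comedy
Sci-Fi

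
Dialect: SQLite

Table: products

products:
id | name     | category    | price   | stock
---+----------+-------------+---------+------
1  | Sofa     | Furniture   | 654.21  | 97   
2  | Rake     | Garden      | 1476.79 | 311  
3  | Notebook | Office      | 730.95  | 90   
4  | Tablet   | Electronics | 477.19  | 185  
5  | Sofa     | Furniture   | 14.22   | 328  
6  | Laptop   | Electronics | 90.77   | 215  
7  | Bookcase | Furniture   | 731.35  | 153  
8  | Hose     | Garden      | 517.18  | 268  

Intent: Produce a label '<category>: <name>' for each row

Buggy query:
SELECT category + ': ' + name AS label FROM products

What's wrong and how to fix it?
Bug: SQLite uses || for string concatenation; + coerces text to numbers (yielding 0)

Fix: Use the || operator for string concatenation

Corrected query:
SELECT category || ': ' || name AS label FROM products

Result:
label              
-------------------
Furniture: Sofa    
Garden: Rake       
Office: Notebook   
Electronics: Tablet
Furniture: Sofa    
Electronics: Laptop
Furniture: Bookcase
Garden: Hose       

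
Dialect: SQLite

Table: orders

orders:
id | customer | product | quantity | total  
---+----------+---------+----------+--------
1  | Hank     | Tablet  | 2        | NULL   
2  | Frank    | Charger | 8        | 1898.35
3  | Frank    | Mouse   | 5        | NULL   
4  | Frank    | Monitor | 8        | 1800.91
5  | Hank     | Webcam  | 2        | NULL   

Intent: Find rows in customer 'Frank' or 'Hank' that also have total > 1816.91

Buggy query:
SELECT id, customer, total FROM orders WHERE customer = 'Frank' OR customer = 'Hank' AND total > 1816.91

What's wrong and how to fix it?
Bug: AND binds tighter than OR, so this parses as customer = 'Frank' OR (customer = 'Hank' AND total > 1816.91)

Fix: Add parentheses around the OR so the AND applies to both alternatives

Corrected query:
SELECT id, customer, total FROM orders WHERE (customer = 'Frank' OR customer = 'Hank') AND total > 1816.91

Result:
id | customer | total  
---+----------+--------
2  | Frank    | 1898.35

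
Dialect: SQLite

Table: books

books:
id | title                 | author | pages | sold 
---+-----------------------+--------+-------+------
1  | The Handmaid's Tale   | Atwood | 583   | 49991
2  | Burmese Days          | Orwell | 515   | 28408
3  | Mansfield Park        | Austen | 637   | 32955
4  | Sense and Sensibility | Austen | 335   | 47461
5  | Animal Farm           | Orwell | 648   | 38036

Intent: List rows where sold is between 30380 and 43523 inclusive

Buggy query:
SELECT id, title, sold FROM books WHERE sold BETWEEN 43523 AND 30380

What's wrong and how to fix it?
Bug: The bounds are reversed; BETWEEN a AND b requires a <= b to match anything

Fix: Write BETWEEN 30380 AND 43523

Corrected query:
SELECT id, title, sold FROM books WHERE sold BETWEEN 30380 AND 43523

Result:
id | title          | sold 
---+----------------+------
3  | Mansfield Park | 32955
5  | Animal Farm    | 38036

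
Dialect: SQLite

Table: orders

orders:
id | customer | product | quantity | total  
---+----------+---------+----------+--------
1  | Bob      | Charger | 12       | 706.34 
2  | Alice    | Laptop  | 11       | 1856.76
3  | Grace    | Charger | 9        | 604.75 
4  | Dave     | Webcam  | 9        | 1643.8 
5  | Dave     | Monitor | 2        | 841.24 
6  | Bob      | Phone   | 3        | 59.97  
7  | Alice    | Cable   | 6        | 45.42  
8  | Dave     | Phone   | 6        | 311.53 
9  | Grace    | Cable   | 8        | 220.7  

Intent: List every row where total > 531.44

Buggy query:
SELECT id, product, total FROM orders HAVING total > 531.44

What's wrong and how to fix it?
Bug: HAVING filters the output of aggregation, but this query has no GROUP BY and no aggregate functions, so SQLite rejects it (HAVING clause on a non-aggregate query); the condition here is per row

Fix: Replace HAVING with WHERE since the condition applies to individual rows

Corrected query:
SELECT id, product, total FROM orders WHERE total > 531.44

Result:
id | product | total  
---+---------+--------
1  | Charger | 706.34 
2  | Laptop  | 1856.76
3  | Charger | 604.75 
4  | Webcam  | 1643.8 
5  | Monitor | 841.24 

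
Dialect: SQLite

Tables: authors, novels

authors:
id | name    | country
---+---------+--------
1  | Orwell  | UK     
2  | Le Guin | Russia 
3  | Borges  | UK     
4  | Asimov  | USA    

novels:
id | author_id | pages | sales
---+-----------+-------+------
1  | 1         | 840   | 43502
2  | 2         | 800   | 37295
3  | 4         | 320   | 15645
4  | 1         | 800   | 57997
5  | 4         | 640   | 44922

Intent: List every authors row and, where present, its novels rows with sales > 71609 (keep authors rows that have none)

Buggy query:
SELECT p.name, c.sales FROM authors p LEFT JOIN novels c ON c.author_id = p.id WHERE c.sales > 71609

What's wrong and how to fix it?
Bug: Filtering c.sales in WHERE discards the NULL rows produced by LEFT JOIN, turning it into an inner join

Fix: Move the right-table condition into the ON clause so unmatched parents are kept

Corrected query:
SELECT p.name, c.sales FROM authors p LEFT JOIN novels c ON c.author_id = p.id AND c.sales > 71609

Result:
name    | sales
--------+------
Orwell  | NULL 
Le Guin | NULL 
Borges  | NULL 
Asimov  | NULL 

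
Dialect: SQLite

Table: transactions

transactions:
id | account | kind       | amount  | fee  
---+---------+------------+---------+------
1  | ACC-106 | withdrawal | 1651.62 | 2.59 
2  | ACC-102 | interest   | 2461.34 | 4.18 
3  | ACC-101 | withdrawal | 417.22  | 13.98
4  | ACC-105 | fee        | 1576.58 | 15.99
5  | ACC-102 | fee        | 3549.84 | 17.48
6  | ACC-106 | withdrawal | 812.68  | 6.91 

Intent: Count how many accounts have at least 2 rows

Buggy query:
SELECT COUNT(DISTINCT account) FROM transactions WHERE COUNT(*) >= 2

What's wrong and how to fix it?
Bug: COUNT(*) cannot appear in WHERE; the per-group count doesn't exist yet

Fix: Use a subquery that GROUPs and filters with HAVING, then count its rows

Corrected query:
SELECT COUNT(*) FROM (SELECT account FROM transactions GROUP BY account HAVING COUNT(*) >= 2)

Result:
COUNT(*)
--------
2       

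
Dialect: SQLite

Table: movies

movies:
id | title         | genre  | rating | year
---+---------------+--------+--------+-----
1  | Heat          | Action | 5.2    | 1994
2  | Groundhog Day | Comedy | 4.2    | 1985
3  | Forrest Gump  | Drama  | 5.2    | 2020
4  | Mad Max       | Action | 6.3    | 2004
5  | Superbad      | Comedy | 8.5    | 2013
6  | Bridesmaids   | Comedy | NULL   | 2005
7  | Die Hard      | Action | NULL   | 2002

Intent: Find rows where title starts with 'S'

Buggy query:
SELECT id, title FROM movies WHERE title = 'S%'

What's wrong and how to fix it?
Bug: '=' compares the literal string including the % character; pattern matching needs LIKE

Fix: Use LIKE for wildcard pattern matching

Corrected query:
SELECT id, title FROM movies WHERE title LIKE 'S%'

Result:
id | title   
---+---------
5  | Superbad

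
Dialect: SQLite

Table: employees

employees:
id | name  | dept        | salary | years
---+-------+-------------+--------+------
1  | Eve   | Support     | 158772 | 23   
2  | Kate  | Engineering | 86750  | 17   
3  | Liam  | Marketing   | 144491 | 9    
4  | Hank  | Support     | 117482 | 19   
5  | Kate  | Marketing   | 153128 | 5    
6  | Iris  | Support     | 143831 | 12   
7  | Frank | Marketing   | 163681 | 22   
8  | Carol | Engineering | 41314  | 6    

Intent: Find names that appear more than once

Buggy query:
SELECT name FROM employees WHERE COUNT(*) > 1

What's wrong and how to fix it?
Bug: COUNT(*) is an aggregate and cannot be used in WHERE

Fix: GROUP BY name, then filter groups with HAVING COUNT(*) > 1

Corrected query:
SELECT name FROM employees GROUP BY name HAVING COUNT(*) > 1

Result:
name
----
Kate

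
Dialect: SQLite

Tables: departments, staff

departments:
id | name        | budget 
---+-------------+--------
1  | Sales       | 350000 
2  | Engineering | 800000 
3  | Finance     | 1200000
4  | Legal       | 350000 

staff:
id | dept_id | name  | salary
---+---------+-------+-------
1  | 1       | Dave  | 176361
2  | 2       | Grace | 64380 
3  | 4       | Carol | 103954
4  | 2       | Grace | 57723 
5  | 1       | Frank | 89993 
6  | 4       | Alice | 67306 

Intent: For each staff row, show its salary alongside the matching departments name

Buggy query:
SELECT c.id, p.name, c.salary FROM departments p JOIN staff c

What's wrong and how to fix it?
Bug: Missing join condition: each staff row is matched to all departments rows instead of just its own

Fix: Add ON c.dept_id = p.id to the JOIN

Corrected query:
SELECT c.id, p.name, c.salary FROM departments p JOIN staff c ON c.dept_id = p.id

Result:
id | name        | salary
---+-------------+-------
1  | Sales       | 176361
2  | Engineering | 64380 
3  | Legal       | 103954
4  | Engineering | 57723 
5  | Sales       | 89993 
6  | Legal       | 67306 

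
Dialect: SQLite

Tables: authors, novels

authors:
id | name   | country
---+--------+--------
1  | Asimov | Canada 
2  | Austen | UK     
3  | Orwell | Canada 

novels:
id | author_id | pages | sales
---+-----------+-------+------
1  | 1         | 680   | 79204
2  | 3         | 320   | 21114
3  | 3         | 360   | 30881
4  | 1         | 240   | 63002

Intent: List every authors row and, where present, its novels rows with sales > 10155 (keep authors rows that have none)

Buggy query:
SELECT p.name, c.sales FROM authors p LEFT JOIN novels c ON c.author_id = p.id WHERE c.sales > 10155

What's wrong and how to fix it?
Bug: A WHERE condition on the right-hand table after LEFT JOIN drops unmatched parents

Fix: Move the right-table condition into the ON clause so unmatched parents are kept

Corrected query:
SELECT p.name, c.sales FROM authors p LEFT JOIN novels c ON c.author_id = p.id AND c.sales > 10155

Result:
name   | sales
-------+------
Asimov | 63002
Asimov | 79204
Austen | NULL 
Orwell | 21114
Orwell | 30881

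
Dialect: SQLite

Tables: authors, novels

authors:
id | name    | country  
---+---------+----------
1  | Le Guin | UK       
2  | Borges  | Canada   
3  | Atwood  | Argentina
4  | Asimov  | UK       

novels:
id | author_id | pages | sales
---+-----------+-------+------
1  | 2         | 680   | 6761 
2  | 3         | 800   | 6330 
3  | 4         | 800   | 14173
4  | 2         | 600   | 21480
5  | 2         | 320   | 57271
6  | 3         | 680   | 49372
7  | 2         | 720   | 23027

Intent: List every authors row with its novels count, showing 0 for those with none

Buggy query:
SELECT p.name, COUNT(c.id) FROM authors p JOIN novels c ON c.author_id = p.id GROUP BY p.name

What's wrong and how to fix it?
Bug: An inner join excludes parents with zero children

Fix: Switch to LEFT JOIN to retain unmatched parent rows

Corrected query:
SELECT p.name, COUNT(c.id) FROM authors p LEFT JOIN novels c ON c.author_id = p.id GROUP BY p.name

Result:
name    | COUNT(c.id)
--------+------------
Asimov  | 1          
Atwood  | 2          
Borges  | 4          
Le Guin | 0          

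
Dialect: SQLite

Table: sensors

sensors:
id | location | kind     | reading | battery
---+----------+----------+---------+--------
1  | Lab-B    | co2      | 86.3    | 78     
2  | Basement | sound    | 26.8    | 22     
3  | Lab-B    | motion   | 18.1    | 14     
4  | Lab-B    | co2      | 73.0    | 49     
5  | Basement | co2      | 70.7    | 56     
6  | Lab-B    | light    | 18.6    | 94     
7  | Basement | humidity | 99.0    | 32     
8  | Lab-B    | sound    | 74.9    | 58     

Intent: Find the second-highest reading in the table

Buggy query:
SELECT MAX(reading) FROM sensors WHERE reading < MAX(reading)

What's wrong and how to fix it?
Bug: The inner MAX is an aggregate inside WHERE, which is not allowed

Fix: Put the inner MAX in a scalar subquery

Corrected query:
SELECT MAX(reading) FROM sensors WHERE reading < (SELECT MAX(reading) FROM sensors)

Result:
MAX(reading)
------------
86.3        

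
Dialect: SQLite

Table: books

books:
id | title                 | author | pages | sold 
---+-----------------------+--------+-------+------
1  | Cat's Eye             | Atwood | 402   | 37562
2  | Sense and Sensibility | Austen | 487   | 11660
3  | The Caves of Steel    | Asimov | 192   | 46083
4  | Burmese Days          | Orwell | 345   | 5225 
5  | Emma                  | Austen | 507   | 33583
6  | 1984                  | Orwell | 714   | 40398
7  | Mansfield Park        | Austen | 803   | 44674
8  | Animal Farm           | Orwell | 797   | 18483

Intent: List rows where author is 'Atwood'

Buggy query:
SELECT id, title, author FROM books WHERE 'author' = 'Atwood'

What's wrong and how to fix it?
Bug: Single quotes denote string literals in SQL; the column name is being compared as a constant string

Fix: Reference the column as author without single quotes

Corrected query:
SELECT id, title, author FROM books WHERE author = 'Atwood'

Result:
id | title     | author
---+-----------+-------
1  | Cat's Eye | Atwood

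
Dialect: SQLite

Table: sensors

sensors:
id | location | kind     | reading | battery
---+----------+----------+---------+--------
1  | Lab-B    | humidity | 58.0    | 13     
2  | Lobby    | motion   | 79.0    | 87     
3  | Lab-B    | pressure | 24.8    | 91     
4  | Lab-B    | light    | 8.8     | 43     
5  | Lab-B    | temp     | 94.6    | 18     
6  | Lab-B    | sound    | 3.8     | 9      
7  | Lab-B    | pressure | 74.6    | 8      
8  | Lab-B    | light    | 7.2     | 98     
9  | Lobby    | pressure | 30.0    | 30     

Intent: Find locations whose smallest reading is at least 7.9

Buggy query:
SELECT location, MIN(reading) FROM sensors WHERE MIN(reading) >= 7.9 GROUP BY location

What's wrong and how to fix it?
Bug: Aggregates like MIN are computed per group after WHERE runs

Fix: Replace WHERE with HAVING after the GROUP BY

Corrected query:
SELECT location, MIN(reading) FROM sensors GROUP BY location HAVING MIN(reading) >= 7.9

Result:
location | MIN(reading)
---------+-------------
Lobby    | 30          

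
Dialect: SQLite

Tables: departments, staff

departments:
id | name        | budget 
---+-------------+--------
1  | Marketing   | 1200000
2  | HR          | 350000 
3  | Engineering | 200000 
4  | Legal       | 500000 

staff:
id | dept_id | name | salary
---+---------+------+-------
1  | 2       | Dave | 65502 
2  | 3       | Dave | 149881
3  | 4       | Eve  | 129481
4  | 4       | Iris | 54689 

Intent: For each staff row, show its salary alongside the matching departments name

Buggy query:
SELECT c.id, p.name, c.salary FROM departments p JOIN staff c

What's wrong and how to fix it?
Bug: Missing join condition: each staff row is matched to all departments rows instead of just its own

Fix: Add ON c.dept_id = p.id to the JOIN

Corrected query:
SELECT c.id, p.name, c.salary FROM departments p JOIN staff c ON c.dept_id = p.id

Result:
id | name        | salary
---+-------------+-------
1  | HR          | 65502 
2  | Engineering | 149881
3  | Legal       | 129481
4  | Legal       | 54689 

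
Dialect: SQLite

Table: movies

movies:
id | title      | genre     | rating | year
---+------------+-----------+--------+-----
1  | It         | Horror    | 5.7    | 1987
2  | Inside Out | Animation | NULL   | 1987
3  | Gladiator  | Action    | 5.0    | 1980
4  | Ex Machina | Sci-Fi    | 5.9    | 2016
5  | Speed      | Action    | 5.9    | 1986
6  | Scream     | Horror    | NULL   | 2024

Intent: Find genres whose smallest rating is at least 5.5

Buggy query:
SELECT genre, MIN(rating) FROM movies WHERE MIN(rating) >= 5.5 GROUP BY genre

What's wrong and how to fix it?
Bug: MIN() in WHERE is a misuse of aggregate

Fix: Use HAVING for the per-group MIN condition

Corrected query:
SELECT genre, MIN(rating) FROM movies GROUP BY genre HAVING MIN(rating) >= 5.5

Result:
genre  | MIN(rating)
-------+------------
Horror | 5.7        
Sci-Fi | 5.9        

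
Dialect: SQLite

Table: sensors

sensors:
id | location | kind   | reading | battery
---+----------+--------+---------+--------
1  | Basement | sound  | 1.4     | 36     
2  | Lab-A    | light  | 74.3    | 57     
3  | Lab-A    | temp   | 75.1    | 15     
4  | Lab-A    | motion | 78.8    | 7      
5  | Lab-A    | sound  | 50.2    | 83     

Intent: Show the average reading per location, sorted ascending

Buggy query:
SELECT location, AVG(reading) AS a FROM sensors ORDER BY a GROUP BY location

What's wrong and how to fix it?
Bug: GROUP BY must precede ORDER BY

Fix: Reorder: SELECT … FROM … GROUP BY … ORDER BY …

Corrected query:
SELECT location, AVG(reading) AS a FROM sensors GROUP BY location ORDER BY a

Result:
location | a   
---------+-----
Basement | 1.4 
Lab-A    | 69.6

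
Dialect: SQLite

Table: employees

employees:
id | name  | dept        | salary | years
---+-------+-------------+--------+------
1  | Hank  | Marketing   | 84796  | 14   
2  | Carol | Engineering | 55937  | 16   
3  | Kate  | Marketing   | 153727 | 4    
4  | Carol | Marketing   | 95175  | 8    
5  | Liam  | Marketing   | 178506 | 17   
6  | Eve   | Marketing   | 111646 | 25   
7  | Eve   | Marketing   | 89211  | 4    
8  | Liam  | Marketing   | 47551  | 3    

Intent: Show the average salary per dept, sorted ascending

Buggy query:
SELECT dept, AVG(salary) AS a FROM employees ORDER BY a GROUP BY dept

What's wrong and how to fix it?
Bug: GROUP BY must precede ORDER BY

Fix: Reorder: SELECT … FROM … GROUP BY … ORDER BY …

Corrected query:
SELECT dept, AVG(salary) AS a FROM employees GROUP BY dept ORDER BY a

Result:
dept        | a            
------------+--------------
Engineering | 55937        
Marketing   | 108658.857143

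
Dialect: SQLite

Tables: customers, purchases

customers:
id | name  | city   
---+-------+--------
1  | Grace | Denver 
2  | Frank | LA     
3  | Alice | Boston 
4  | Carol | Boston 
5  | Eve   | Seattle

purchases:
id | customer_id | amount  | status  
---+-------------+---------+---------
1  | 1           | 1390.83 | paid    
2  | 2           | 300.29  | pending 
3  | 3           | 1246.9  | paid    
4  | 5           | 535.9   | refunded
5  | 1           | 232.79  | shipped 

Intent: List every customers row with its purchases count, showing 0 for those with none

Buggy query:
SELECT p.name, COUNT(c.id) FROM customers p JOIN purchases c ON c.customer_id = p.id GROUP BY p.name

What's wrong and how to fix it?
Bug: An inner join excludes parents with zero children

Fix: Use LEFT JOIN so parents without children still appear (COUNT(c.id) gives 0)

Corrected query:
SELECT p.name, COUNT(c.id) FROM customers p LEFT JOIN purchases c ON c.customer_id = p.id GROUP BY p.name

Result:
name  | COUNT(c.id)
------+------------
Alice | 1          
Carol | 0          
Eve   | 1          
Frank | 1          
Grace | 2          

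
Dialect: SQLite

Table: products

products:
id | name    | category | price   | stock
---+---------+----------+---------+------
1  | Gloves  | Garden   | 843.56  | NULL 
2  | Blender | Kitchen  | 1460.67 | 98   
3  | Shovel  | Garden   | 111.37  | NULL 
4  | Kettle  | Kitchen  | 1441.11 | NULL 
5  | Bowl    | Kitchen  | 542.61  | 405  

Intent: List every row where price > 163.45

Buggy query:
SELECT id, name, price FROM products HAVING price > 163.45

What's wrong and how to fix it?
Bug: HAVING filters the output of aggregation, but this query has no GROUP BY and no aggregate functions, so SQLite rejects it (HAVING clause on a non-aggregate query); the condition here is per row

Fix: Use WHERE for row-level filtering

Corrected query:
SELECT id, name, price FROM products WHERE price > 163.45

Result:
id | name    | price  
---+---------+--------
1  | Gloves  | 843.56 
2  | Blender | 1460.67
4  | Kettle  | 1441.11
5  | Bowl    | 542.61 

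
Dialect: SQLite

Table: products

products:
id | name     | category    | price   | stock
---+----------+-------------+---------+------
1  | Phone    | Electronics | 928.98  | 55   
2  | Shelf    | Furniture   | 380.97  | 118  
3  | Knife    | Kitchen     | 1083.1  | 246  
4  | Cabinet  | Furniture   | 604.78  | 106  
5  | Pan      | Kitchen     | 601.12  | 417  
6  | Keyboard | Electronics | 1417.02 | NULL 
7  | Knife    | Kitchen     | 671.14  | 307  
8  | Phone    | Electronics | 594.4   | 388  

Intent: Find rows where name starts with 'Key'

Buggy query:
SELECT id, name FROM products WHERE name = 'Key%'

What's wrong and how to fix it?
Bug: '=' compares the literal string including the % character; pattern matching needs LIKE

Fix: Use LIKE for wildcard pattern matching

Corrected query:
SELECT id, name FROM products WHERE name LIKE 'Key%'

Result:
id | name    
---+---------
6  | Keyboard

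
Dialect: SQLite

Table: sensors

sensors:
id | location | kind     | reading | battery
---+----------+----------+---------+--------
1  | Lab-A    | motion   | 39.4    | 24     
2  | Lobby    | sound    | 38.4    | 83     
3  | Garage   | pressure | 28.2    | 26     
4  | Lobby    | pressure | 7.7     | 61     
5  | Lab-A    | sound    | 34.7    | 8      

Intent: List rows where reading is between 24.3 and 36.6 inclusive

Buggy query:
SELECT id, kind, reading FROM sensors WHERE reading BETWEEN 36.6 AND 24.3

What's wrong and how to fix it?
Bug: The bounds are reversed; BETWEEN a AND b requires a <= b to match anything

Fix: Write BETWEEN 24.3 AND 36.6

Corrected query:
SELECT id, kind, reading FROM sensors WHERE reading BETWEEN 24.3 AND 36.6

Result:
id | kind     | reading
---+----------+--------
3  | pressure | 28.2   
5  | sound    | 34.7   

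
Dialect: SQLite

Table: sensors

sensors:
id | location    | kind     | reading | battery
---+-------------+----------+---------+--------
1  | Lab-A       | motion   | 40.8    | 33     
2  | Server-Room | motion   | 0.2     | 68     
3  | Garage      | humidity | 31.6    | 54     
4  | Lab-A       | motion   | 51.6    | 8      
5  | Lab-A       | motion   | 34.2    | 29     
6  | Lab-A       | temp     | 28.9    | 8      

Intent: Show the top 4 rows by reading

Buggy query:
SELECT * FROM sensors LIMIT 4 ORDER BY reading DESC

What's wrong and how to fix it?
Bug: LIMIT must come after ORDER BY

Fix: Sort with ORDER BY, then apply LIMIT

Corrected query:
SELECT * FROM sensors ORDER BY reading DESC LIMIT 4

Result:
id | location | kind     | reading | battery
---+----------+----------+---------+--------
4  | Lab-A    | motion   | 51.6    | 8      
1  | Lab-A    | motion   | 40.8    | 33     
5  | Lab-A    | motion   | 34.2    | 29     
3  | Garage   | humidity | 31.6    | 54     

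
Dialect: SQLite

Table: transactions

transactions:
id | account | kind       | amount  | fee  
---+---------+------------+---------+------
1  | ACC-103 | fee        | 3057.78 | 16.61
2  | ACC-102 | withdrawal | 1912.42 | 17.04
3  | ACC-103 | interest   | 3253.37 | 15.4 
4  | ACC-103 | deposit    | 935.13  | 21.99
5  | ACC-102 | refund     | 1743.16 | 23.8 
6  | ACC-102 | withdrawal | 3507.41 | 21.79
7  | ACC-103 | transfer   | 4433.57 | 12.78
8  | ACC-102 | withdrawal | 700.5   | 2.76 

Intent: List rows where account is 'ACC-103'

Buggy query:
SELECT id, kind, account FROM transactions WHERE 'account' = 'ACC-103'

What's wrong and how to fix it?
Bug: Single quotes denote string literals in SQL; the column name is being compared as a constant string

Fix: Remove the quotes around the column name (or use double quotes for an identifier)

Corrected query:
SELECT id, kind, account FROM transactions WHERE account = 'ACC-103'

Result:
id | kind     | account
---+----------+--------
1  | fee      | ACC-103
3  | interest | ACC-103
4  | deposit  | ACC-103
7  | transfer | ACC-103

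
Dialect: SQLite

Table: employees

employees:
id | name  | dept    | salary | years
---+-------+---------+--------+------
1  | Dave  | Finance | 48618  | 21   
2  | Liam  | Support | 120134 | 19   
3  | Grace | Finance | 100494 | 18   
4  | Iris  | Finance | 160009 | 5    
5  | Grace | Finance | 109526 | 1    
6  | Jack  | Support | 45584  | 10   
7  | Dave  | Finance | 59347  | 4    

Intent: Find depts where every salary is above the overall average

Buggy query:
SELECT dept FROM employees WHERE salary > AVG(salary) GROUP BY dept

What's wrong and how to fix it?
Bug: WHERE evaluates per row before aggregation, so AVG() is unavailable

Fix: Use a subquery for AVG and a HAVING MIN(...) filter so the condition holds for every row in the group

Corrected query:
SELECT dept FROM employees GROUP BY dept HAVING MIN(salary) > (SELECT AVG(salary) FROM employees)

Result:
(no rows)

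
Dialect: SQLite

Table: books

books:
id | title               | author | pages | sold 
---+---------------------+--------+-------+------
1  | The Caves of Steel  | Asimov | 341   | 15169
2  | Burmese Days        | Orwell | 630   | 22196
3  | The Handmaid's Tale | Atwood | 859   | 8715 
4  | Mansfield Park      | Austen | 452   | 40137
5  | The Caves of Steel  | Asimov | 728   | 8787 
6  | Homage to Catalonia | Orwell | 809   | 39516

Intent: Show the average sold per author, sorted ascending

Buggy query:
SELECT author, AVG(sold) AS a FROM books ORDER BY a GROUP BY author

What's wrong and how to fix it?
Bug: GROUP BY must precede ORDER BY

Fix: Reorder: SELECT … FROM … GROUP BY … ORDER BY …

Corrected query:
SELECT author, AVG(sold) AS a FROM books GROUP BY author ORDER BY a

Result:
author | a    
-------+------
Atwood | 8715 
Asimov | 11978
Orwell | 30856
Austen | 40137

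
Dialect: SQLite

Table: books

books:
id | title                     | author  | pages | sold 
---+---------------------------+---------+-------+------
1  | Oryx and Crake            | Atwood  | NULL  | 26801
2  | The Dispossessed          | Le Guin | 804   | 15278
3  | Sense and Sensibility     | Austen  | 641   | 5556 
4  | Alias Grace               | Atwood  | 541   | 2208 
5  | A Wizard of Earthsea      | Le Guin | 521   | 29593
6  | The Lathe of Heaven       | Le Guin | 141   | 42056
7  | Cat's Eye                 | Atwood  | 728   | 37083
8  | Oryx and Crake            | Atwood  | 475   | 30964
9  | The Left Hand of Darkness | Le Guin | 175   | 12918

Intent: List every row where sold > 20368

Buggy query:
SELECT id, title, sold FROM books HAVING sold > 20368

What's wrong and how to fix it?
Bug: HAVING filters the output of aggregation, but this query has no GROUP BY and no aggregate functions, so SQLite rejects it (HAVING clause on a non-aggregate query); the condition here is per row

Fix: Use WHERE for row-level filtering

Corrected query:
SELECT id, title, sold FROM books WHERE sold > 20368

Result:
id | title                | sold 
---+----------------------+------
1  | Oryx and Crake       | 26801
5  | A Wizard of Earthsea | 29593
6  | The Lathe of Heaven  | 42056
7  | Cat's Eye            | 37083
8  | Oryx and Crake       | 30964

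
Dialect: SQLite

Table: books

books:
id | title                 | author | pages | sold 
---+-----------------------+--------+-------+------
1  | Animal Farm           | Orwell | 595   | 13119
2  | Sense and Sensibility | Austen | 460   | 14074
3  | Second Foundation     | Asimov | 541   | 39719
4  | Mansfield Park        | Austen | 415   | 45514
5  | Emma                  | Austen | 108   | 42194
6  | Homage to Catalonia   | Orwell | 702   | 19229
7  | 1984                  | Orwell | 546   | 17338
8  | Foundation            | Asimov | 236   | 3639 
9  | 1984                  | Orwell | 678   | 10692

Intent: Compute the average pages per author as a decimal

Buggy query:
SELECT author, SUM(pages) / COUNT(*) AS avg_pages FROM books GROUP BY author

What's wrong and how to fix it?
Bug: Both operands are integers, so '/' performs integer division and truncates

Fix: Cast one side to REAL so the division keeps the fractional part

Corrected query:
SELECT author, SUM(pages) * 1.0 / COUNT(*) AS avg_pages FROM books GROUP BY author

Result:
author | avg_pages 
-------+-----------
Asimov | 388.5     
Austen | 327.666667
Orwell | 630.25    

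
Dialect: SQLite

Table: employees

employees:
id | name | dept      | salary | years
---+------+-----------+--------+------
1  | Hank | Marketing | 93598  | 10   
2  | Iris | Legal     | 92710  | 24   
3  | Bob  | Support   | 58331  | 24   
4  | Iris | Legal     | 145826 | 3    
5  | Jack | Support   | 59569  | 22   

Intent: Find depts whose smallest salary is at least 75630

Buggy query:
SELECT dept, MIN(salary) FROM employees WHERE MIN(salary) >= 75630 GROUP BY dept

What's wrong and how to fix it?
Bug: MIN() in WHERE is a misuse of aggregate

Fix: Use HAVING for the per-group MIN condition

Corrected query:
SELECT dept, MIN(salary) FROM employees GROUP BY dept HAVING MIN(salary) >= 75630

Result:
dept      | MIN(salary)
----------+------------
Legal     | 92710      
Marketing | 93598      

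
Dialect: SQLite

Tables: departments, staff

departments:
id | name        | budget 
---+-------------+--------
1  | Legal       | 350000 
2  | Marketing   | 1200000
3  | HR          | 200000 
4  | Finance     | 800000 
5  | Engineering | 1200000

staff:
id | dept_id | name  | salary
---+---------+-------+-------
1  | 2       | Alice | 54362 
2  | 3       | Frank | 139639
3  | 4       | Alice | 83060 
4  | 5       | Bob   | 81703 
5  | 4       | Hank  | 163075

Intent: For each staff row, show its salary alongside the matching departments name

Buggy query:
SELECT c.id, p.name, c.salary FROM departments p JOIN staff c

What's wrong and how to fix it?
Bug: JOIN with no ON clause produces a cartesian product; every staff row pairs with every departments row

Fix: Specify the join condition linking the foreign key to the parent id

Corrected query:
SELECT c.id, p.name, c.salary FROM departments p JOIN staff c ON c.dept_id = p.id

Result:
id | name        | salary
---+-------------+-------
1  | Marketing   | 54362 
2  | HR          | 139639
3  | Finance     | 83060 
4  | Engineering | 81703 
5  | Finance     | 163075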